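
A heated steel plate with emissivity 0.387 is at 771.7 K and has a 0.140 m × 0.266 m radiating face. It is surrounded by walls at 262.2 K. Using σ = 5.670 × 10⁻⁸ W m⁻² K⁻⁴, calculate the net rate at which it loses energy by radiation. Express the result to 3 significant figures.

Area A = 0.140 × 0.266 = 0.03724 m².
Net radiated power P_net = εσA(T⁴ − T₀⁴) = 0.387×5.670×10⁻⁸×0.03724×(771.7⁴ − 262.2⁴).
T⁴ − T₀⁴ = 3.54645×10¹¹ − 4.72640×10⁹ = 3.49919×10¹¹ K⁴, so P_net = 286 W.

Net loss ≈ 286 W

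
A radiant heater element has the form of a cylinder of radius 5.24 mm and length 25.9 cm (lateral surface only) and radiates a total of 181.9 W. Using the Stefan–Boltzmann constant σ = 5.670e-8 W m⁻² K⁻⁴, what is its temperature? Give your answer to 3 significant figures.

T ≈ 783 K

Lateral area A = 2πrL = 2π×5.24×10⁻³×0.259 = 8.52729×10⁻³ m².
P = σAT⁴ ⇒ T = (P/(σA))^(1/4) = (181.9/(5.670×10⁻⁸×8.52729×10⁻³))^(1/4) = 783 K.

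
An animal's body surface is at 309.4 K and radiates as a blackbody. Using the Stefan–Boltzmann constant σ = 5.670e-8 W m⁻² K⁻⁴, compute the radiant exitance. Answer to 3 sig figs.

I ≈ 520 W/m²

Stefan–Boltzmann: I = σT⁴ = 5.670×10⁻⁸ × (309.4)⁴ = 520 W/m².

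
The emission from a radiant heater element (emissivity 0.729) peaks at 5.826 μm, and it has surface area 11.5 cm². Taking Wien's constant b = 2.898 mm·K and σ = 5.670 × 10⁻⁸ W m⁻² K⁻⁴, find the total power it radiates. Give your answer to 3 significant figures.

P ≈ 2.91 W

Wien's law: T = b/λ_max = 2.898×10⁻³/5.826×10⁻⁶ = 497.425 K.
Area A = 11.5 cm² = 1.15×10⁻³ m².
Then P = εσAT⁴ = 0.729×5.670×10⁻⁸×1.15×10⁻³×(497.425)⁴ = 2.91 W.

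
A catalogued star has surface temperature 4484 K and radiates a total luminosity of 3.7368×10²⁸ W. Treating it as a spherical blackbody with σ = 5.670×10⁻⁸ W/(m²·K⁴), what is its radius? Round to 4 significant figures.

L = 4πR²σT⁴ ⇒ R = √(L/(4πσT⁴)).
σT⁴ = 2.29216×10⁷ W/m², so R = √(3.7368×10²⁸/(4π×2.29216×10⁷)) = 1.139×10¹⁰ m.

R ≈ 1.139×10¹⁰ m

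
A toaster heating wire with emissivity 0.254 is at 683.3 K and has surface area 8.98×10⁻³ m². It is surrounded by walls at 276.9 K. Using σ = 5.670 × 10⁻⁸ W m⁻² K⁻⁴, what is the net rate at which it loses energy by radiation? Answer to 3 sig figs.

Net loss ≈ 27.4 W

Area A = 8.98×10⁻³ m².
Net radiated power P_net = εσA(T⁴ − T₀⁴) = 0.254×5.670×10⁻⁸×8.98×10⁻³×(683.3⁴ − 276.9⁴).
T⁴ − T₀⁴ = 2.17995×10¹¹ − 5.87884×10⁹ = 2.12116×10¹¹ K⁴, so P_net = 27.4 W.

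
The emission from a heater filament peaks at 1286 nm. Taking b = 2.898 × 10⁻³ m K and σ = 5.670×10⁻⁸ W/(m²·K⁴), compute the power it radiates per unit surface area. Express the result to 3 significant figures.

Wien's law: T = b/λ_max = 2.898×10⁻³/1.286×10⁻⁶ = 2253.50 K.
Then I = σT⁴ = 5.670×10⁻⁸×(2253.50)⁴ = 1.46×10⁶ W/m².

I ≈ 1.46×10⁶ W/m²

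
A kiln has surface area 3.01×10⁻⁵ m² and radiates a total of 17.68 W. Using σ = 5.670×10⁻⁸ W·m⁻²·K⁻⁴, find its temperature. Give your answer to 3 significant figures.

T ≈ 1.79×10³ K

Area A = 3.01×10⁻⁵ m².
P = σAT⁴ ⇒ T = (P/(σA))^(1/4) = (17.68/(5.670×10⁻⁸×3.01×10⁻⁵))^(1/4) = 1.79×10³ K.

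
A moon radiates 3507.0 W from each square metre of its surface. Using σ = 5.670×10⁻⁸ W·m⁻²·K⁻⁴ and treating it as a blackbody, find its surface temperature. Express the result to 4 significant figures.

T ≈ 498.7 K

I = σT⁴, so T = (I/σ)^(1/4) = (3507.0/(5.670×10⁻⁸))^(1/4) = 498.7 K.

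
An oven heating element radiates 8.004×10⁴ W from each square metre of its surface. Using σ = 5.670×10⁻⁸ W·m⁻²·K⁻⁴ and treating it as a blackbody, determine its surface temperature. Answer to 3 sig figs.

I = σT⁴, so T = (I/σ)^(1/4) = (8.004×10⁴/(5.670×10⁻⁸))^(1/4) = 1.09×10³ K.

T ≈ 1.09×10³ K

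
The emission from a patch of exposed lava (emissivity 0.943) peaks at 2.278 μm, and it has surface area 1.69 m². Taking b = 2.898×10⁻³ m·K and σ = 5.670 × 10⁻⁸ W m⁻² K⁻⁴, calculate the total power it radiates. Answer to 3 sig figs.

Wien's law: T = b/λ_max = 2.898×10⁻³/2.278×10⁻⁶ = 1272.17 K.
Area A = 1.69 m².
Then P = εσAT⁴ = 0.943×5.670×10⁻⁸×1.69×(1272.17)⁴ = 2.37×10⁵ W.

P ≈ 2.37×10⁵ W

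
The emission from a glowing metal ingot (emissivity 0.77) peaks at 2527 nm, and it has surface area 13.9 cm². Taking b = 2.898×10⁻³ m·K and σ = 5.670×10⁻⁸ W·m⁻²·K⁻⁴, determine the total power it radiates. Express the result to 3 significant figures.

Wien's law: T = b/λ_max = 2.898×10⁻³/2.527×10⁻⁶ = 1146.81 K.
Area A = 13.9 cm² = 1.39×10⁻³ m².
Then P = εσAT⁴ = 0.77×5.670×10⁻⁸×1.39×10⁻³×(1146.81)⁴ = 105 W.

P ≈ 105 W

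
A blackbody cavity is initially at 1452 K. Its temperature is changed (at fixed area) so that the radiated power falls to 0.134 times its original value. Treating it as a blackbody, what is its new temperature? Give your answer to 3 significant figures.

T₂ ≈ 879 K

P ∝ T⁴, so T₂/T₁ = (P₂/P₁)^(1/4) = (0.134)^(1/4) = 0.605029.
T₂ = 1452 × 0.605029 = 879 K.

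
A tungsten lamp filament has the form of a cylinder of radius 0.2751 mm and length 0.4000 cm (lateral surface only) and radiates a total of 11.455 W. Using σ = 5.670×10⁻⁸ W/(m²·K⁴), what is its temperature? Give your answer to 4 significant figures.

T ≈ 2325 K

Lateral area A = 2πrL = 2π×2.751×10⁻⁴×4.000×10⁻³ = 6.91402×10⁻⁶ m².
P = σAT⁴ ⇒ T = (P/(σA))^(1/4) = (11.455/(5.670×10⁻⁸×6.91402×10⁻⁶))^(1/4) = 2325 K.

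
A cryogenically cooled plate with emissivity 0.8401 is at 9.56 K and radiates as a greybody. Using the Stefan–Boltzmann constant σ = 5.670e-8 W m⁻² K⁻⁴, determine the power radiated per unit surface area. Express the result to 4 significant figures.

Stefan–Boltzmann: I = εσT⁴ = 0.8401 × 5.670×10⁻⁸ × (9.56)⁴ = 3.979×10⁻⁴ W/m².

I ≈ 3.979×10⁻⁴ W/m²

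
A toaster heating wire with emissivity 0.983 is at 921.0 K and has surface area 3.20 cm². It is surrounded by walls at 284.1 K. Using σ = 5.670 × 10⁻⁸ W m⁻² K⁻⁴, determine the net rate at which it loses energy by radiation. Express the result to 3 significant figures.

Area A = 3.20 cm² = 3.20×10⁻⁴ m².
Net radiated power P_net = εσA(T⁴ − T₀⁴) = 0.983×5.670×10⁻⁸×3.20×10⁻⁴×(921.0⁴ − 284.1⁴).
T⁴ − T₀⁴ = 7.19513×10¹¹ − 6.51456×10⁹ = 7.12998×10¹¹ K⁴, so P_net = 12.7 W.

Net loss ≈ 12.7 W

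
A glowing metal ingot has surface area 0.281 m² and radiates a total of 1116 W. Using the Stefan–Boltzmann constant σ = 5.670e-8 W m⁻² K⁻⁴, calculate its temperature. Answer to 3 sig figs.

Area A = 0.281 m².
P = σAT⁴ ⇒ T = (P/(σA))^(1/4) = (1116/(5.670×10⁻⁸×0.281))^(1/4) = 514 K.

T ≈ 514 K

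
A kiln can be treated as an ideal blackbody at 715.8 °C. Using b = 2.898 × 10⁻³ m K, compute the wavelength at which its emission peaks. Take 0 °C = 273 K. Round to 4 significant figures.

λ_max ≈ 2931 nm

T = 715.8 °C + 273 = 988.8 K.
Wien's displacement law: λ_max = b/T = (2.898×10⁻³ m·K)/(988.8 K) = 2.9308×10⁻⁶ m.
That is 2931 nm, in the infrared range.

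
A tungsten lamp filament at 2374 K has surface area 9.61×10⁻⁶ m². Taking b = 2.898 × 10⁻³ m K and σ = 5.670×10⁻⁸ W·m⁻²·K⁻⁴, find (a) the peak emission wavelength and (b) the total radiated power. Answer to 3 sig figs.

(a) λ_max = b/T = 2.898×10⁻³/2374 = 1.221×10⁻⁶ m = 1.22×10³ nm.
Area A = 9.61×10⁻⁶ m².
(b) P = σAT⁴ = 5.670×10⁻⁸×9.61×10⁻⁶×(2374)⁴ = 17.3 W.

λ_max ≈ 1.22×10³ nm; P ≈ 17.3 W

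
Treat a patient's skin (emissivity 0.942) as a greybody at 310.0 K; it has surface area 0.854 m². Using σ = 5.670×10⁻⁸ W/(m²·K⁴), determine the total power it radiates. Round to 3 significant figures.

P ≈ 421 W

Area A = 0.854 m².
P = εσAT⁴ = 0.942 × 5.670×10⁻⁸ × 0.854 × (310.0)⁴ = 421 W.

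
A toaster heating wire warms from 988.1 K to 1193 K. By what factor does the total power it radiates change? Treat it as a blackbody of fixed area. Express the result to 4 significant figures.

P ∝ T⁴, so P₂/P₁ = (T₂/T₁)⁴ = (1193/988.1)⁴ = (1.20737)⁴ = 2.125.

P₂/P₁ ≈ 2.125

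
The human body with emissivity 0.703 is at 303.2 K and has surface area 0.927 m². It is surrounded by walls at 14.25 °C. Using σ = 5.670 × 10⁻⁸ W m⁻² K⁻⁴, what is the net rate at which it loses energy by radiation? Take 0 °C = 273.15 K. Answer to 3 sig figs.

Surroundings: T = 14.25 °C + 273.15 = 287.40 K.
Area A = 0.927 m².
Net radiated power P_net = εσA(T⁴ − T₀⁴) = 0.703×5.670×10⁻⁸×0.927×(303.2⁴ − 287.40⁴).
T⁴ − T₀⁴ = 8.45117×10⁹ − 6.82256×10⁹ = 1.62861×10⁹ K⁴, so P_net = 60.2 W.

Net loss ≈ 60.2 W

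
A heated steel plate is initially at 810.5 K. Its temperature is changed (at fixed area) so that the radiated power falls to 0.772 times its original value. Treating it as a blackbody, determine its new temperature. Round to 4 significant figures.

P ∝ T⁴, so T₂/T₁ = (P₂/P₁)^(1/4) = (0.772)^(1/4) = 0.937355.
T₂ = 810.5 × 0.937355 = 759.7 K.

T₂ ≈ 759.7 K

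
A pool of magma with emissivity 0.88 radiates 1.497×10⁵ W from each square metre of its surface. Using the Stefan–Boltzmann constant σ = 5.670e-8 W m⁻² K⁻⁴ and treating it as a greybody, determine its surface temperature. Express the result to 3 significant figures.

T ≈ 1.32×10³ K

I = εσT⁴, so T = (I/εσ)^(1/4) = (1.497×10⁵/(0.88×5.670×10⁻⁸))^(1/4) = 1.32×10³ K.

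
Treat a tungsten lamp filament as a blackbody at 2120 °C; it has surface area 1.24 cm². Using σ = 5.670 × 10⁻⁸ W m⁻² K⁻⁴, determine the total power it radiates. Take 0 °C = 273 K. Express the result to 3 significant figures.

P ≈ 231 W

T = 2120 °C + 273 = 2393 K.
Area A = 1.24 cm² = 1.24×10⁻⁴ m².
P = σAT⁴ = 5.670×10⁻⁸ × 1.24×10⁻⁴ × (2393)⁴ = 231 W.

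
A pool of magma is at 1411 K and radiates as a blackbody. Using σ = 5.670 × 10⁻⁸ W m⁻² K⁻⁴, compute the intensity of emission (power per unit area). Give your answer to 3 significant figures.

Stefan–Boltzmann: I = σT⁴ = 5.670×10⁻⁸ × (1411)⁴ = 2.25×10⁵ W/m².

I ≈ 2.25×10⁵ W/m²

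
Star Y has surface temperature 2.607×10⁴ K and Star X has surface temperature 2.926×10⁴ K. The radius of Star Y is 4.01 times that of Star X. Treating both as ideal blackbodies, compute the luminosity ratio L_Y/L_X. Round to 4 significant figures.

L_Y/L_X ≈ 10.13

L ∝ R²T⁴, so L_Y/L_X = (R_Y/R_X)²(T_Y/T_X)⁴ = (4.01)² × (2.607×10⁴/2.926×10⁴)⁴ = 16.0801 × 0.630183 = 10.13.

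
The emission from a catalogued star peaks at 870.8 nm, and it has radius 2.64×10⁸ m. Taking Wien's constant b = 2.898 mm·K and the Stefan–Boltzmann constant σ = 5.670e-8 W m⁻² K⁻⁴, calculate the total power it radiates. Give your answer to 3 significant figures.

Wien's law: T = b/λ_max = 2.898×10⁻³/8.708×10⁻⁷ = 3327.97 K.
Surface area A = 4πR² = 4π(2.64×10⁸ m)² = 8.75826×10¹⁷ m².
Then P = σAT⁴ = 5.670×10⁻⁸×8.75826×10¹⁷×(3327.97)⁴ = 6.09×10²⁴ W.

P ≈ 6.09×10²⁴ W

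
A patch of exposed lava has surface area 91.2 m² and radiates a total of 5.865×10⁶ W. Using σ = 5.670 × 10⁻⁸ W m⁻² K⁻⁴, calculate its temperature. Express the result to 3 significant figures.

T ≈ 1.03×10³ K

Area A = 91.2 m².
P = σAT⁴ ⇒ T = (P/(σA))^(1/4) = (5.865×10⁶/(5.670×10⁻⁸×91.2))^(1/4) = 1.03×10³ K.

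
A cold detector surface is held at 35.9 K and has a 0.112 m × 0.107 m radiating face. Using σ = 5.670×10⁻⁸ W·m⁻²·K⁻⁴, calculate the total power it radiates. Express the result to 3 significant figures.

Area A = 0.112 × 0.107 = 0.011984 m².
P = σAT⁴ = 5.670×10⁻⁸ × 0.011984 × (35.9)⁴ = 1.13×10⁻³ W.

P ≈ 1.13×10⁻³ W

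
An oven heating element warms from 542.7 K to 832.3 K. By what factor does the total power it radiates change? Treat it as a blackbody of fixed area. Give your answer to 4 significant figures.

P ∝ T⁴, so P₂/P₁ = (T₂/T₁)⁴ = (832.3/542.7)⁴ = (1.53363)⁴ = 5.532.

P₂/P₁ ≈ 5.532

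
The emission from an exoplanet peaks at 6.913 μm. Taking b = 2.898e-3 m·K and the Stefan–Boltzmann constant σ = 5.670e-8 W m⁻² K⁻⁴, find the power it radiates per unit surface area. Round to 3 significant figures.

Wien's law: T = b/λ_max = 2.898×10⁻³/6.913×10⁻⁶ = 419.210 K.
Then I = σT⁴ = 5.670×10⁻⁸×(419.210)⁴ = 1.75×10³ W/m².

I ≈ 1.75×10³ W/m²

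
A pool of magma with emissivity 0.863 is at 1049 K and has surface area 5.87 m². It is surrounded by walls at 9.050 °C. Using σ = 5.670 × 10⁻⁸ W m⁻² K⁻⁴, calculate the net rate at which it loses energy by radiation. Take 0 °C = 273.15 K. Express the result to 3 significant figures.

Surroundings: T = 9.050 °C + 273.15 = 282.200 K.
Area A = 5.87 m².
Net radiated power P_net = εσA(T⁴ − T₀⁴) = 0.863×5.670×10⁻⁸×5.87×(1049⁴ − 282.200⁴).
T⁴ − T₀⁴ = 1.21088×10¹² − 6.34203×10⁹ = 1.20454×10¹² K⁴, so P_net = 3.46×10⁵ W.

Net loss ≈ 3.46×10⁵ W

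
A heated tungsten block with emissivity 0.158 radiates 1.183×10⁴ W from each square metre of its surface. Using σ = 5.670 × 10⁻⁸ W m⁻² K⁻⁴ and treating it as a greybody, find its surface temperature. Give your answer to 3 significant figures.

T ≈ 1.07×10³ K

I = εσT⁴, so T = (I/εσ)^(1/4) = (1.183×10⁴/(0.158×5.670×10⁻⁸))^(1/4) = 1.07×10³ K.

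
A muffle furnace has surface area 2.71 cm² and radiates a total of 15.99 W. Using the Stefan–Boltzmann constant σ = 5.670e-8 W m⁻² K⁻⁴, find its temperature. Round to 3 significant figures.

Area A = 2.71 cm² = 2.71×10⁻⁴ m².
P = σAT⁴ ⇒ T = (P/(σA))^(1/4) = (15.99/(5.670×10⁻⁸×2.71×10⁻⁴))^(1/4) = 1.01×10³ K.

T ≈ 1.01×10³ K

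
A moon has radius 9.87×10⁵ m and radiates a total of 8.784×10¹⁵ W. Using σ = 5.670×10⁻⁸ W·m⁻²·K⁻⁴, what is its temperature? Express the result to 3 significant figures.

Surface area A = 4πR² = 4π(9.87×10⁵ m)² = 1.22418×10¹³ m².
P = σAT⁴ ⇒ T = (P/(σA))^(1/4) = (8.784×10¹⁵/(5.670×10⁻⁸×1.22418×10¹³))^(1/4) = 335 K.

T ≈ 335 K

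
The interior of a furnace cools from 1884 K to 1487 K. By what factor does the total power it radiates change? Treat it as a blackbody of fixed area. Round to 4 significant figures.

P ∝ T⁴, so P₂/P₁ = (T₂/T₁)⁴ = (1487/1884)⁴ = (0.789278)⁴ = 0.3881.

P₂/P₁ ≈ 0.3881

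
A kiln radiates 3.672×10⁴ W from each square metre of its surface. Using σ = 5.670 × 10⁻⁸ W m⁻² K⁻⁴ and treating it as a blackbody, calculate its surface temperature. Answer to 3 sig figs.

T ≈ 897 K

I = σT⁴, so T = (I/σ)^(1/4) = (3.672×10⁴/(5.670×10⁻⁸))^(1/4) = 897 K.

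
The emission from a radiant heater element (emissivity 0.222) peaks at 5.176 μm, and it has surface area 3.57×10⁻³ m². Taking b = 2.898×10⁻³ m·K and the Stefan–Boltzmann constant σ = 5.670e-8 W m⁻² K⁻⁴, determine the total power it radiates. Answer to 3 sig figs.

Wien's law: T = b/λ_max = 2.898×10⁻³/5.176×10⁻⁶ = 559.892 K.
Area A = 3.57×10⁻³ m².
Then P = εσAT⁴ = 0.222×5.670×10⁻⁸×3.57×10⁻³×(559.892)⁴ = 4.42 W.

P ≈ 4.42 W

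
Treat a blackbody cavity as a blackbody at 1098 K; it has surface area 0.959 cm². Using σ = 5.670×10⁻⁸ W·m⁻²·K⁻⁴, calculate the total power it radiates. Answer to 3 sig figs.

P ≈ 7.90 W

Area A = 0.959 cm² = 9.59×10⁻⁵ m².
P = σAT⁴ = 5.670×10⁻⁸ × 9.59×10⁻⁵ × (1098)⁴ = 7.90 W.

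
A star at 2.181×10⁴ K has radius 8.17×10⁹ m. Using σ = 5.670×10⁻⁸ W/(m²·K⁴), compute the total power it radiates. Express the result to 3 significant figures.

P ≈ 1.08×10³¹ W

Surface area A = 4πR² = 4π(8.17×10⁹ m)² = 8.38791×10²⁰ m².
P = σAT⁴ = 5.670×10⁻⁸ × 8.38791×10²⁰ × (2.181×10⁴)⁴ = 1.08×10³¹ W.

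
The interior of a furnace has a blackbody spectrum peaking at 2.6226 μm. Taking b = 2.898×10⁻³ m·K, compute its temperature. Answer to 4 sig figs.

T ≈ 1105 K

Wien's law gives T = b/λ_max = (2.898×10⁻³ m·K)/(2.6226×10⁻⁶ m) = 1105 K.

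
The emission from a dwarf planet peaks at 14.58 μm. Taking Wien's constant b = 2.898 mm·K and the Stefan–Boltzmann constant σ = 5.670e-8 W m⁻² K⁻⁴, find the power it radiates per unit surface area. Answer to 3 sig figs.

Wien's law: T = b/λ_max = 2.898×10⁻³/1.458×10⁻⁵ = 198.765 K.
Then I = σT⁴ = 5.670×10⁻⁸×(198.765)⁴ = 88.5 W/m².

I ≈ 88.5 W/m²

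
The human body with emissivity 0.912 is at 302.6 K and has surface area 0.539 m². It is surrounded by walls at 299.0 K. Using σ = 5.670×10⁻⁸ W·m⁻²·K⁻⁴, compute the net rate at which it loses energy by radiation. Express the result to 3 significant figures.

Net loss ≈ 10.9 W

Area A = 0.539 m².
Net radiated power P_net = εσA(T⁴ − T₀⁴) = 0.912×5.670×10⁻⁸×0.539×(302.6⁴ − 299.0⁴).
T⁴ − T₀⁴ = 8.38447×10⁹ − 7.99254×10⁹ = 3.91930×10⁸ K⁴, so P_net = 10.9 W.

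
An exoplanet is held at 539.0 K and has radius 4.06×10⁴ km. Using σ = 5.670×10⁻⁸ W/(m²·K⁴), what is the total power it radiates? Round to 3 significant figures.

Surface area A = 4πR² = 4π(4.06×10⁷ m)² = 2.07139×10¹⁶ m².
P = σAT⁴ = 5.670×10⁻⁸ × 2.07139×10¹⁶ × (539.0)⁴ = 9.91×10¹⁹ W.

P ≈ 9.91×10¹⁹ W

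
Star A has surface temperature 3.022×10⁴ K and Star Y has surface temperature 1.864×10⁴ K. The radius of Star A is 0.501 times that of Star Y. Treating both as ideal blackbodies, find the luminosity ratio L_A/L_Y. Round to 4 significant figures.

L_A/L_Y ≈ 1.734

L ∝ R²T⁴, so L_A/L_Y = (R_A/R_Y)²(T_A/T_Y)⁴ = (0.501)² × (3.022×10⁴/1.864×10⁴)⁴ = 0.251001 × 6.90867 = 1.734.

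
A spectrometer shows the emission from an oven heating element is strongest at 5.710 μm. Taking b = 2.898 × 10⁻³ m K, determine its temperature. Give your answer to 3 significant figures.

T ≈ 508 K

Wien's law gives T = b/λ_max = (2.898×10⁻³ m·K)/(5.710×10⁻⁶ m) = 508 K.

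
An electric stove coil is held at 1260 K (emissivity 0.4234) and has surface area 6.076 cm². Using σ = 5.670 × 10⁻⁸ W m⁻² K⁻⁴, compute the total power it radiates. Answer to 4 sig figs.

Area A = 6.076 cm² = 6.076×10⁻⁴ m².
P = εσAT⁴ = 0.4234 × 5.670×10⁻⁸ × 6.076×10⁻⁴ × (1260)⁴ = 36.76 W.

P ≈ 36.76 W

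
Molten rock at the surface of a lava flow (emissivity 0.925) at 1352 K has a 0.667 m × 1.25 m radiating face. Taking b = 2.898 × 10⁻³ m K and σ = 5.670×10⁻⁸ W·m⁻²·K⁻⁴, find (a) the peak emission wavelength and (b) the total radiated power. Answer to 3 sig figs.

λ_max ≈ 2.14×10³ nm; P ≈ 1.46×10⁵ W

(a) λ_max = b/T = 2.898×10⁻³/1352 = 2.143×10⁻⁶ m = 2.14×10³ nm.
Area A = 0.667 × 1.25 = 0.83375 m².
(b) P = εσAT⁴ = 0.925×5.670×10⁻⁸×0.83375×(1352)⁴ = 1.46×10⁵ W.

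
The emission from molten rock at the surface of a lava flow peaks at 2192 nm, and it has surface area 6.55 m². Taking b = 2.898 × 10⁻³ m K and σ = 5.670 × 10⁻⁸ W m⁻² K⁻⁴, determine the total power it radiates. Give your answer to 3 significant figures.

Wien's law: T = b/λ_max = 2.898×10⁻³/2.192×10⁻⁶ = 1322.08 K.
Area A = 6.55 m².
Then P = σAT⁴ = 5.670×10⁻⁸×6.55×(1322.08)⁴ = 1.13×10⁶ W.

P ≈ 1.13×10⁶ W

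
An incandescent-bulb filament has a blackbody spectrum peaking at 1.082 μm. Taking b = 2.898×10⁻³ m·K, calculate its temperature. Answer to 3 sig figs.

T ≈ 2.68×10³ K

Wien's law gives T = b/λ_max = (2.898×10⁻³ m·K)/(1.082×10⁻⁶ m) = 2.68×10³ K.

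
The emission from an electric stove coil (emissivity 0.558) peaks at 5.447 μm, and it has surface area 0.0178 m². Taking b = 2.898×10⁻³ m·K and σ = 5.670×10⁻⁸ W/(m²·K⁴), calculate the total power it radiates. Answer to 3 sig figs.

P ≈ 45.1 W

Wien's law: T = b/λ_max = 2.898×10⁻³/5.447×10⁻⁶ = 532.036 K.
Area A = 0.0178 m².
Then P = εσAT⁴ = 0.558×5.670×10⁻⁸×0.0178×(532.036)⁴ = 45.1 W.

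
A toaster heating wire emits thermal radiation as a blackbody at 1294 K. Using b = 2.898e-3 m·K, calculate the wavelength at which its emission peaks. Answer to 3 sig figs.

Wien's displacement law: λ_max = b/T = (2.898×10⁻³ m·K)/(1294 K) = 2.240×10⁻⁶ m.
That is 2.24×10³ nm, in the infrared range.

λ_max ≈ 2.24×10³ nm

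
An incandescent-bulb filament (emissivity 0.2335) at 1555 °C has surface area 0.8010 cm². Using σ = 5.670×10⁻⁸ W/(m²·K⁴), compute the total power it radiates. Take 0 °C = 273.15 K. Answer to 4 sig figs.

T = 1555 °C + 273.15 = 1828.15 K.
Area A = 0.8010 cm² = 8.010×10⁻⁵ m².
P = εσAT⁴ = 0.2335 × 5.670×10⁻⁸ × 8.010×10⁻⁵ × (1828.15)⁴ = 11.85 W.

P ≈ 11.85 W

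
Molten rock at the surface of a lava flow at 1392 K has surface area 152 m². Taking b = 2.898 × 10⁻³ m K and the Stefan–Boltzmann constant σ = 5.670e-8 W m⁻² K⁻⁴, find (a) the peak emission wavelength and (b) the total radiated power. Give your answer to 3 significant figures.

λ_max ≈ 2.08×10³ nm; P ≈ 3.24×10⁷ W

(a) λ_max = b/T = 2.898×10⁻³/1392 = 2.082×10⁻⁶ m = 2.08×10³ nm.
Area A = 152 m².
(b) P = σAT⁴ = 5.670×10⁻⁸×152×(1392)⁴ = 3.24×10⁷ W.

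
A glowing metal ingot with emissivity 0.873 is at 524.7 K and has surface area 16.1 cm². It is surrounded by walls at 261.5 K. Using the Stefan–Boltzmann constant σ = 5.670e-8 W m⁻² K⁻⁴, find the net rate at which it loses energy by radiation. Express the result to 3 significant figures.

Net loss ≈ 5.67 W

Area A = 16.1 cm² = 1.61×10⁻³ m².
Net radiated power P_net = εσA(T⁴ − T₀⁴) = 0.873×5.670×10⁻⁸×1.61×10⁻³×(524.7⁴ − 261.5⁴).
T⁴ − T₀⁴ = 7.57956×10¹⁰ − 4.67613×10⁹ = 7.11195×10¹⁰ K⁴, so P_net = 5.67 W.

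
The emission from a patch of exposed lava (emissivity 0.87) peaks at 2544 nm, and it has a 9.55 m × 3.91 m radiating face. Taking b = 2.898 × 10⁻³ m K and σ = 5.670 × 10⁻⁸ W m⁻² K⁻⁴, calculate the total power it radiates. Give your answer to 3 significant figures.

Wien's law: T = b/λ_max = 2.898×10⁻³/2.544×10⁻⁶ = 1139.15 K.
Area A = 9.55 × 3.91 = 37.3405 m².
Then P = εσAT⁴ = 0.87×5.670×10⁻⁸×37.3405×(1139.15)⁴ = 3.10×10⁶ W.

P ≈ 3.10×10⁶ W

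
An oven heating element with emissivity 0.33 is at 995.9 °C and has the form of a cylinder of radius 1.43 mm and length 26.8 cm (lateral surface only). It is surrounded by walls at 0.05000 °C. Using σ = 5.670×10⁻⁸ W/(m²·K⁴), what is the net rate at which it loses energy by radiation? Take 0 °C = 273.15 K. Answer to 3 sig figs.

Net loss ≈ 117 W

T = 995.9 °C + 273.15 = 1269.05 K.
Surroundings: T = 0.05000 °C + 273.15 = 273.20000 K.
Lateral area A = 2πrL = 2π×1.43×10⁻³×0.268 = 2.40797×10⁻³ m².
Net radiated power P_net = εσA(T⁴ − T₀⁴) = 0.33×5.670×10⁻⁸×2.40797×10⁻³×(1269.05⁴ − 273.20000⁴).
T⁴ − T₀⁴ = 2.59367×10¹² − 5.57087×10⁹ = 2.58810×10¹² K⁴, so P_net = 117 W.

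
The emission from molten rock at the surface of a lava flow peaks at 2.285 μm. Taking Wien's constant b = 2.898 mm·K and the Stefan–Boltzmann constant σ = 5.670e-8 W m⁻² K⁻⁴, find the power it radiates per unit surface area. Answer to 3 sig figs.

Wien's law: T = b/λ_max = 2.898×10⁻³/2.285×10⁻⁶ = 1268.27 K.
Then I = σT⁴ = 5.670×10⁻⁸×(1268.27)⁴ = 1.47×10⁵ W/m².

I ≈ 1.47×10⁵ W/m²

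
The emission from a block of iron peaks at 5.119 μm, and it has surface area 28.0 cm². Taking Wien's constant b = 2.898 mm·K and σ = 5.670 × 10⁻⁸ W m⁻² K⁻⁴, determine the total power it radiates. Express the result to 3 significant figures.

P ≈ 16.3 W

Wien's law: T = b/λ_max = 2.898×10⁻³/5.119×10⁻⁶ = 566.126 K.
Area A = 28.0 cm² = 2.80×10⁻³ m².
Then P = σAT⁴ = 5.670×10⁻⁸×2.80×10⁻³×(566.126)⁴ = 16.3 W.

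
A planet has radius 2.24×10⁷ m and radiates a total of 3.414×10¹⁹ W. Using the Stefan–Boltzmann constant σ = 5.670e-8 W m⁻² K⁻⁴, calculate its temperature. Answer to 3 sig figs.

Surface area A = 4πR² = 4π(2.24×10⁷ m)² = 6.30530×10¹⁵ m².
P = σAT⁴ ⇒ T = (P/(σA))^(1/4) = (3.414×10¹⁹/(5.670×10⁻⁸×6.30530×10¹⁵))^(1/4) = 556 K.

T ≈ 556 K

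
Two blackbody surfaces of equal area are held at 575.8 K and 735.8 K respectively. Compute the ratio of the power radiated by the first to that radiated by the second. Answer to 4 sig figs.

With equal areas, P₁/P₂ = (T₁/T₂)⁴ = (575.8/735.8)⁴ = 0.3750.

P₁/P₂ ≈ 0.3750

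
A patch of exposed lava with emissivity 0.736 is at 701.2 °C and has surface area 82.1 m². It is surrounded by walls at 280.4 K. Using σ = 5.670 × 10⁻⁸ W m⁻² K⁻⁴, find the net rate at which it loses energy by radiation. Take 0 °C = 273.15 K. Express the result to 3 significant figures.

Net loss ≈ 3.07×10⁶ W

T = 701.2 °C + 273.15 = 974.35 K.
Area A = 82.1 m².
Net radiated power P_net = εσA(T⁴ − T₀⁴) = 0.736×5.670×10⁻⁸×82.1×(974.35⁴ − 280.4⁴).
T⁴ − T₀⁴ = 9.01280×10¹¹ − 6.18176×10⁹ = 8.95098×10¹¹ K⁴, so P_net = 3.07×10⁶ W.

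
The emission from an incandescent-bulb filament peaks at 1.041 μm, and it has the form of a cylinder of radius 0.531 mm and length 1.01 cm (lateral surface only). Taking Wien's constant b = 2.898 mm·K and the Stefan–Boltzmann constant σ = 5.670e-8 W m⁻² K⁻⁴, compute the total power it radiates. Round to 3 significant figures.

P ≈ 115 W

Wien's law: T = b/λ_max = 2.898×10⁻³/1.041×10⁻⁶ = 2783.86 K.
Lateral area A = 2πrL = 2π×5.31×10⁻⁴×0.0101 = 3.36974×10⁻⁵ m².
Then P = σAT⁴ = 5.670×10⁻⁸×3.36974×10⁻⁵×(2783.86)⁴ = 115 W.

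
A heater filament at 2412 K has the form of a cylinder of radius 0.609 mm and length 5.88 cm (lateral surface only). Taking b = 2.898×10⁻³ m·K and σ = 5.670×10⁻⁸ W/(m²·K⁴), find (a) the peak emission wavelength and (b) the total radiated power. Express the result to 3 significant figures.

λ_max ≈ 1.20×10³ nm; P ≈ 432 W

(a) λ_max = b/T = 2.898×10⁻³/2412 = 1.201×10⁻⁶ m = 1.20×10³ nm.
Lateral area A = 2πrL = 2π×6.09×10⁻⁴×0.0588 = 2.24996×10⁻⁴ m².
(b) P = σAT⁴ = 5.670×10⁻⁸×2.24996×10⁻⁴×(2412)⁴ = 432 W.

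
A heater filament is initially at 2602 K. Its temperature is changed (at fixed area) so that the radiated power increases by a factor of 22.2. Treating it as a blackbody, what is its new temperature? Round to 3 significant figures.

P ∝ T⁴, so T₂/T₁ = (P₂/P₁)^(1/4) = (22.2)^(1/4) = 2.17064.
T₂ = 2602 × 2.17064 = 5.65×10³ K.

T₂ ≈ 5.65×10³ K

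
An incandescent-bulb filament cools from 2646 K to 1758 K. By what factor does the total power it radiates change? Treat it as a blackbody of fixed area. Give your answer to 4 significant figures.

P ∝ T⁴, so P₂/P₁ = (T₂/T₁)⁴ = (1758/2646)⁴ = (0.664399)⁴ = 0.1949.

P₂/P₁ ≈ 0.1949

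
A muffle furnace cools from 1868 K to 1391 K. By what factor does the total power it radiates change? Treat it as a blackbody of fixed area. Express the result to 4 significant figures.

P₂/P₁ ≈ 0.3075

P ∝ T⁴, so P₂/P₁ = (T₂/T₁)⁴ = (1391/1868)⁴ = (0.744647)⁴ = 0.3075.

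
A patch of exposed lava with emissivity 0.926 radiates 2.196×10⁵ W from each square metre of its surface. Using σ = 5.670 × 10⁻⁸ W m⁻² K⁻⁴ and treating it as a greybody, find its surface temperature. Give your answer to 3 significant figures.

I = εσT⁴, so T = (I/εσ)^(1/4) = (2.196×10⁵/(0.926×5.670×10⁻⁸))^(1/4) = 1.43×10³ K.

T ≈ 1.43×10³ K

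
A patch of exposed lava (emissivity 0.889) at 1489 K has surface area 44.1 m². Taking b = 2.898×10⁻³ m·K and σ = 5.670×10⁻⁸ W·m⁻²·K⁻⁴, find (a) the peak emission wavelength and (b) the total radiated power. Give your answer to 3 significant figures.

λ_max ≈ 1.95 μm; P ≈ 1.09×10⁷ W

(a) λ_max = b/T = 2.898×10⁻³/1489 = 1.946×10⁻⁶ m = 1.95 μm.
Area A = 44.1 m².
(b) P = εσAT⁴ = 0.889×5.670×10⁻⁸×44.1×(1489)⁴ = 1.09×10⁷ W.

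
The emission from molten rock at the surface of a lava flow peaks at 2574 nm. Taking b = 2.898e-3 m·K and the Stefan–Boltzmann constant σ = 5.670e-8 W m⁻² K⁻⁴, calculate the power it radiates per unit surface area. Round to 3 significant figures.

I ≈ 9.11×10⁴ W/m²

Wien's law: T = b/λ_max = 2.898×10⁻³/2.574×10⁻⁶ = 1125.87 K.
Then I = σT⁴ = 5.670×10⁻⁸×(1125.87)⁴ = 9.11×10⁴ W/m².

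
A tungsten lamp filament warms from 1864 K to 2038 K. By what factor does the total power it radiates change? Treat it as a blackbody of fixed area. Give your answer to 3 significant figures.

P ∝ T⁴, so P₂/P₁ = (T₂/T₁)⁴ = (2038/1864)⁴ = (1.09335)⁴ = 1.43.

P₂/P₁ ≈ 1.43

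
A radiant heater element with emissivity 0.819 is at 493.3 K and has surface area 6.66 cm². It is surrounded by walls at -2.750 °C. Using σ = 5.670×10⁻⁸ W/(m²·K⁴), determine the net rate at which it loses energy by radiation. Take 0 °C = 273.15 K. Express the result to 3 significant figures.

Surroundings: T = -2.750 °C + 273.15 = 270.400 K.
Area A = 6.66 cm² = 6.66×10⁻⁴ m².
Net radiated power P_net = εσA(T⁴ − T₀⁴) = 0.819×5.670×10⁻⁸×6.66×10⁻⁴×(493.3⁴ − 270.400⁴).
T⁴ − T₀⁴ = 5.92167×10¹⁰ − 5.34597×10⁹ = 5.38707×10¹⁰ K⁴, so P_net = 1.67 W.

Net loss ≈ 1.67 W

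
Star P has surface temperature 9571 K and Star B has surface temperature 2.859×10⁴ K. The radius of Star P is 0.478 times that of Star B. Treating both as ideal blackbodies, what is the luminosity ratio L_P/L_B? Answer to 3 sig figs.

L ∝ R²T⁴, so L_P/L_B = (R_P/R_B)²(T_P/T_B)⁴ = (0.478)² × (9571/2.859×10⁴)⁴ = 0.228484 × 0.0125595 = 2.87×10⁻³.

L_P/L_B ≈ 2.87×10⁻³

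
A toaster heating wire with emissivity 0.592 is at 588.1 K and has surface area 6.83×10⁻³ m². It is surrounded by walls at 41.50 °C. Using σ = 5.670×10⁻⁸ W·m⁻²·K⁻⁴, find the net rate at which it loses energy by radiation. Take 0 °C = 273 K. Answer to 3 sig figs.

Net loss ≈ 25.2 W

Surroundings: T = 41.50 °C + 273 = 314.50 K.
Area A = 6.83×10⁻³ m².
Net radiated power P_net = εσA(T⁴ − T₀⁴) = 0.592×5.670×10⁻⁸×6.83×10⁻³×(588.1⁴ − 314.50⁴).
T⁴ − T₀⁴ = 1.19620×10¹¹ − 9.78324×10⁹ = 1.09837×10¹¹ K⁴, so P_net = 25.2 W.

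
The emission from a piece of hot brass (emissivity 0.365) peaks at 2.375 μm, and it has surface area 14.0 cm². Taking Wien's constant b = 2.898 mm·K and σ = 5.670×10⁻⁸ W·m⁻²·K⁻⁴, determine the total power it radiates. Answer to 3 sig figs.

Wien's law: T = b/λ_max = 2.898×10⁻³/2.375×10⁻⁶ = 1220.21 K.
Area A = 14.0 cm² = 1.40×10⁻³ m².
Then P = εσAT⁴ = 0.365×5.670×10⁻⁸×1.40×10⁻³×(1220.21)⁴ = 64.2 W.

P ≈ 64.2 W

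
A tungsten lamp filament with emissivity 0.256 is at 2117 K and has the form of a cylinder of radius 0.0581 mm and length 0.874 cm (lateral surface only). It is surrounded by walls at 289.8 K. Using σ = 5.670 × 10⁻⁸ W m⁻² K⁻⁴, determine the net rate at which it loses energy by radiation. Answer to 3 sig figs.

Lateral area A = 2πrL = 2π×5.81×10⁻⁵×8.74×10⁻³ = 3.19056×10⁻⁶ m².
Net radiated power P_net = εσA(T⁴ − T₀⁴) = 0.256×5.670×10⁻⁸×3.19056×10⁻⁶×(2117⁴ − 289.8⁴).
T⁴ − T₀⁴ = 2.00855×10¹³ − 7.05332×10⁹ = 2.00784×10¹³ K⁴, so P_net = 0.930 W.

Net loss ≈ 0.930 W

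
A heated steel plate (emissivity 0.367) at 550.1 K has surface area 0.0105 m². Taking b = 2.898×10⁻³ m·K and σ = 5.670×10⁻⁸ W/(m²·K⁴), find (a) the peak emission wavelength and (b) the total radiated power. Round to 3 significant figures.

λ_max ≈ 5.27 μm; P ≈ 20.0 W

(a) λ_max = b/T = 2.898×10⁻³/550.1 = 5.268×10⁻⁶ m = 5.27 μm.
Area A = 0.0105 m².
(b) P = εσAT⁴ = 0.367×5.670×10⁻⁸×0.0105×(550.1)⁴ = 20.0 W.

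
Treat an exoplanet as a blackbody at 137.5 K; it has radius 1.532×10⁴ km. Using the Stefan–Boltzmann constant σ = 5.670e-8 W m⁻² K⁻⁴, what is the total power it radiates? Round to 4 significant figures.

P ≈ 5.978×10¹⁶ W

Surface area A = 4πR² = 4π(1.532×10⁷ m)² = 2.94936×10¹⁵ m².
P = σAT⁴ = 5.670×10⁻⁸ × 2.94936×10¹⁵ × (137.5)⁴ = 5.978×10¹⁶ W.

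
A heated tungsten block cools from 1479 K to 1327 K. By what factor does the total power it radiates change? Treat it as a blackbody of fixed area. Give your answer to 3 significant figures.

P₂/P₁ ≈ 0.648

P ∝ T⁴, so P₂/P₁ = (T₂/T₁)⁴ = (1327/1479)⁴ = (0.897228)⁴ = 0.648.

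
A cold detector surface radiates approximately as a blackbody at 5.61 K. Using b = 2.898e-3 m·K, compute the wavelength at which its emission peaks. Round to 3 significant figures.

λ_max ≈ 5.17×10⁻⁴ m

Wien's displacement law: λ_max = b/T = (2.898×10⁻³ m·K)/(5.61 K) = 5.166×10⁻⁴ m.
That is 5.17×10⁻⁴ m, in the infrared range.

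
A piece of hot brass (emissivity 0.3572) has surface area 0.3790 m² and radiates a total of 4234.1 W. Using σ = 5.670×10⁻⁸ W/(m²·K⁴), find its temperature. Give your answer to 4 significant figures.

Area A = 0.3790 m².
P = εσAT⁴ ⇒ T = (P/(εσA))^(1/4) = (4234.1/(0.3572×5.670×10⁻⁸×0.3790))^(1/4) = 861.8 K.

T ≈ 861.8 K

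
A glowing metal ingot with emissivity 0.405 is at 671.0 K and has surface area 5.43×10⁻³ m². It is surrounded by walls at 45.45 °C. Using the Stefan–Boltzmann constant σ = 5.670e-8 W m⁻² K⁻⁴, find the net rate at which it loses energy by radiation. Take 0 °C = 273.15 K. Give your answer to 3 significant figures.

Surroundings: T = 45.45 °C + 273.15 = 318.60 K.
Area A = 5.43×10⁻³ m².
Net radiated power P_net = εσA(T⁴ − T₀⁴) = 0.405×5.670×10⁻⁸×5.43×10⁻³×(671.0⁴ − 318.60⁴).
T⁴ − T₀⁴ = 2.02717×10¹¹ − 1.03035×10¹⁰ = 1.92414×10¹¹ K⁴, so P_net = 24.0 W.

Net loss ≈ 24.0 W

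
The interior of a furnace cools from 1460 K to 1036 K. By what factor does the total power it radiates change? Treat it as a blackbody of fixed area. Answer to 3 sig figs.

P ∝ T⁴, so P₂/P₁ = (T₂/T₁)⁴ = (1036/1460)⁴ = (0.709589)⁴ = 0.254.

P₂/P₁ ≈ 0.254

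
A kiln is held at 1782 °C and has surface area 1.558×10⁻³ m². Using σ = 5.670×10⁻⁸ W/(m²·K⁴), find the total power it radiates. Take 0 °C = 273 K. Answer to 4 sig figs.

T = 1782 °C + 273 = 2055 K.
Area A = 1.558×10⁻³ m².
P = σAT⁴ = 5.670×10⁻⁸ × 1.558×10⁻³ × (2055)⁴ = 1575 W.

P ≈ 1575 W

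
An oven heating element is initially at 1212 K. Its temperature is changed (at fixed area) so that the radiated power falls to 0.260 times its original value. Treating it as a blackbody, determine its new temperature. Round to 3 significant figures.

T₂ ≈ 865 K

P ∝ T⁴, so T₂/T₁ = (P₂/P₁)^(1/4) = (0.260)^(1/4) = 0.714074.
T₂ = 1212 × 0.714074 = 865 K.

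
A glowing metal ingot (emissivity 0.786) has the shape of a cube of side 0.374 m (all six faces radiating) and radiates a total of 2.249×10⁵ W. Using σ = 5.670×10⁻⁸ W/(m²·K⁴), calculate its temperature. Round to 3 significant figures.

T ≈ 1.57×10³ K

Area A = 6s² = 6×(0.374 m)² = 0.839256 m².
P = εσAT⁴ ⇒ T = (P/(εσA))^(1/4) = (2.249×10⁵/(0.786×5.670×10⁻⁸×0.839256))^(1/4) = 1.57×10³ K.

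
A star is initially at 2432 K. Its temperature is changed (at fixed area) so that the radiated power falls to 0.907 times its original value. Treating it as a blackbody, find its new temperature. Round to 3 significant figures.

P ∝ T⁴, so T₂/T₁ = (P₂/P₁)^(1/4) = (0.907)^(1/4) = 0.975892.
T₂ = 2432 × 0.975892 = 2.37×10³ K.

T₂ ≈ 2.37×10³ K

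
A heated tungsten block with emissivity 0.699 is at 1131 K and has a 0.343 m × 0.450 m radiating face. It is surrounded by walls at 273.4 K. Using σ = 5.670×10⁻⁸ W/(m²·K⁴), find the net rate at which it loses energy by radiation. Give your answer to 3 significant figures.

Area A = 0.343 × 0.450 = 0.15435 m².
Net radiated power P_net = εσA(T⁴ − T₀⁴) = 0.699×5.670×10⁻⁸×0.15435×(1131⁴ − 273.4⁴).
T⁴ − T₀⁴ = 1.63625×10¹² − 5.58720×10⁹ = 1.63066×10¹² K⁴, so P_net = 9.98×10³ W.

Net loss ≈ 9.98×10³ W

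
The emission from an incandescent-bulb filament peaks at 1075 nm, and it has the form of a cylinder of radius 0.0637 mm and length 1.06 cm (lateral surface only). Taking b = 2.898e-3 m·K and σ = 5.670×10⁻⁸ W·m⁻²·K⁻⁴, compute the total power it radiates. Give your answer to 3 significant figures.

P ≈ 12.7 W

Wien's law: T = b/λ_max = 2.898×10⁻³/1.075×10⁻⁶ = 2695.81 K.
Lateral area A = 2πrL = 2π×6.37×10⁻⁵×0.0106 = 4.24253×10⁻⁶ m².
Then P = σAT⁴ = 5.670×10⁻⁸×4.24253×10⁻⁶×(2695.81)⁴ = 12.7 W.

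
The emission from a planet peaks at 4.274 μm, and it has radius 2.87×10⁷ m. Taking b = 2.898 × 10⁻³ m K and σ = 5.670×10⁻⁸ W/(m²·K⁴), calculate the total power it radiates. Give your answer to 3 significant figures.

Wien's law: T = b/λ_max = 2.898×10⁻³/4.274×10⁻⁶ = 678.053 K.
Surface area A = 4πR² = 4π(2.87×10⁷ m)² = 1.03508×10¹⁶ m².
Then P = σAT⁴ = 5.670×10⁻⁸×1.03508×10¹⁶×(678.053)⁴ = 1.24×10²⁰ W.

P ≈ 1.24×10²⁰ W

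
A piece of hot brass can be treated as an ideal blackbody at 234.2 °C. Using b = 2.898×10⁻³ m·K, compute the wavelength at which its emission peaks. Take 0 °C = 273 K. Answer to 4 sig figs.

λ_max ≈ 5.714 μm

T = 234.2 °C + 273 = 507.2 K.
Wien's displacement law: λ_max = b/T = (2.898×10⁻³ m·K)/(507.2 K) = 5.7137×10⁻⁶ m.
That is 5.714 μm, in the infrared range.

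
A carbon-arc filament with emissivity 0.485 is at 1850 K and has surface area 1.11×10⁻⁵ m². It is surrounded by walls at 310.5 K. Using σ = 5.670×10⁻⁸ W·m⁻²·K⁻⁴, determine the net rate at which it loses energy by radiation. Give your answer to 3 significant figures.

Area A = 1.11×10⁻⁵ m².
Net radiated power P_net = εσA(T⁴ − T₀⁴) = 0.485×5.670×10⁻⁸×1.11×10⁻⁵×(1850⁴ − 310.5⁴).
T⁴ − T₀⁴ = 1.17135×10¹³ − 9.29494×10⁹ = 1.17042×10¹³ K⁴, so P_net = 3.57 W.

Net loss ≈ 3.57 W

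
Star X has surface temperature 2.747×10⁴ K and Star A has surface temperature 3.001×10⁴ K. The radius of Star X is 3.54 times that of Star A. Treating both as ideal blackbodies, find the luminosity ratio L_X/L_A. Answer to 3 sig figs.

L_X/L_A ≈ 8.80

L ∝ R²T⁴, so L_X/L_A = (R_X/R_A)²(T_X/T_A)⁴ = (3.54)² × (2.747×10⁴/3.001×10⁴)⁴ = 12.5316 × 0.702054 = 8.80.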